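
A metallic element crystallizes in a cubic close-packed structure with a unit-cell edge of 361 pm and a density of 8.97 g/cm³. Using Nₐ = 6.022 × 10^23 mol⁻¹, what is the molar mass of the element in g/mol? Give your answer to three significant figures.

63.5 g/mol

An FCC cell has Z = 4 atoms; a = 3.610 × 10^-8 cm.
M = ρ·N_A·a³/Z = 8.97 × 6.022 × 10²³ × 4.705 × 10^-23 / 4 = 63.5 g/mol.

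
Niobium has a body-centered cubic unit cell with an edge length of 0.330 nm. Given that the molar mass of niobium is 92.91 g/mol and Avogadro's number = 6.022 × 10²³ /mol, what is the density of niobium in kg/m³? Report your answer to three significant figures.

A BCC unit cell contains Z = 2 atoms.
Cell volume: a³ = (0.330 nm)³ = (3.300 × 10^-8 cm)³ = 3.594 × 10^-23 cm³.
ρ = Z·M/(N_A·a³) = 2 × 92.91 / (6.022 × 10²³ × 3.594 × 10^-23) = 8.586 g/cm³ = 8590 kg/m³.

8590 kg/m³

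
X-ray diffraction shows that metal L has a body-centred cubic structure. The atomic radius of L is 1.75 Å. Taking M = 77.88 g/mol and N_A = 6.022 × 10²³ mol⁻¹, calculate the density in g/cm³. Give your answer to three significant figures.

In a BCC lattice, atoms touch along the body diagonal, so √3·a = 4r, giving a = 4.041 Å = 4.041 × 10^-8 cm.
With Z = 2, ρ = Z·M/(N_A·a³) = 2 × 77.88 / (6.022 × 10²³ × 6.601 × 10^-23) = 3.918 g/cm³.

3.92 g/cm³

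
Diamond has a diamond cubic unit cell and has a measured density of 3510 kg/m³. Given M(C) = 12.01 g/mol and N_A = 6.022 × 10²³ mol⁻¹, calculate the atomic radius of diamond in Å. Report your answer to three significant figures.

0.773 Å

For a diamond cubic cell (Z = 8), a³ = Z·M/(N_A·ρ) = 8 × 12.01 / (6.022 × 10²³ × 3.510) = 4.546 × 10^-23 cm³, so a = 3.569 × 10^-8 cm = 3.569 Å.
Nearest neighbors lie along the body diagonal with √3·a = 8r, so r = 0.2165 × a = 0.773 Å.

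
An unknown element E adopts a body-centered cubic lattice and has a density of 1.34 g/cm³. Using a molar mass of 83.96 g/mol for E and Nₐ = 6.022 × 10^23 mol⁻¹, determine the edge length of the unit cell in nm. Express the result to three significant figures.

0.593 nm

With Z = 2 atoms per BCC cell, a³ = Z·M/(N_A·ρ) = 2 × 83.96 / (6.022 × 10²³ × 1.340 g/cm³) = 2.081 × 10^-22 cm³.
a = (2.081 × 10^-22)^(1/3) = 5.926 × 10^-8 cm = 0.593 nm.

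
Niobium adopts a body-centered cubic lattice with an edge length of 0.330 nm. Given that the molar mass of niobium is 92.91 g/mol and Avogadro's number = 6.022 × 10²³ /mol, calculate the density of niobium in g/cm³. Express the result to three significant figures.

A BCC unit cell contains Z = 2 atoms.
Cell volume: a³ = (0.330 nm)³ = (3.300 × 10^-8 cm)³ = 3.594 × 10^-23 cm³.
ρ = Z·M/(N_A·a³) = 2 × 92.91 / (6.022 × 10²³ × 3.594 × 10^-23) = 8.586 g/cm³.

8.59 g/cm³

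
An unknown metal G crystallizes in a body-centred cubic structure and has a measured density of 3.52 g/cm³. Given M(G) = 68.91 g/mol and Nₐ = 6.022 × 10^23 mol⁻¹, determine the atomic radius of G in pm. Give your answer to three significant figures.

For a BCC cell (Z = 2), a³ = Z·M/(N_A·ρ) = 2 × 68.91 / (6.022 × 10²³ × 3.520) = 6.502 × 10^-23 cm³, so a = 4.021 × 10^-8 cm = 402.1 pm.
Atoms touch along the body diagonal, so √3·a = 4r, so r = 0.4330 × a = 174 pm.

174 pm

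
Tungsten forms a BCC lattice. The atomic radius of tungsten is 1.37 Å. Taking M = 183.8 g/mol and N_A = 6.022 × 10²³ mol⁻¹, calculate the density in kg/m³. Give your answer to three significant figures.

19300 kg/m³

In a BCC lattice, atoms touch along the body diagonal, so √3·a = 4r, giving a = 3.164 Å = 3.164 × 10^-8 cm.
With Z = 2, ρ = Z·M/(N_A·a³) = 2 × 183.8 / (6.022 × 10²³ × 3.167 × 10^-23) = 19.27 g/cm³ = 19300 kg/m³.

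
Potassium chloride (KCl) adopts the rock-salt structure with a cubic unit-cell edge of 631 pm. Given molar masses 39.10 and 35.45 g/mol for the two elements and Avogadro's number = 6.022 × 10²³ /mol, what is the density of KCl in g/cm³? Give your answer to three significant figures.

1.97 g/cm³

The rock-salt structure contains Z = 4 formula units per cell; M(KCl) = 39.10 + 35.45 = 74.55 g/mol.
a³ = (6.310 × 10^-8 cm)³ = 2.512 × 10^-22 cm³.
ρ = 4 × 74.55 / (6.022 × 10²³ × 2.512 × 10^-22) = 1.971 g/cm³.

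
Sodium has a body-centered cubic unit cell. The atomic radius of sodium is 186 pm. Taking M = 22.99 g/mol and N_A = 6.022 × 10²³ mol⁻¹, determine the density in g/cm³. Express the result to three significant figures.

0.963 g/cm³

In a BCC lattice, atoms touch along the body diagonal, so √3·a = 4r, giving a = 429.5 pm = 4.295 × 10^-8 cm.
With Z = 2, ρ = Z·M/(N_A·a³) = 2 × 22.99 / (6.022 × 10²³ × 7.926 × 10^-23) = 0.9634 g/cm³.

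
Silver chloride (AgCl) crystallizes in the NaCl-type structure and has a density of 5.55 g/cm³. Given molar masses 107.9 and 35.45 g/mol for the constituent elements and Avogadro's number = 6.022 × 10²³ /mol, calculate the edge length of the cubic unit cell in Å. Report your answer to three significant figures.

M(AgCl) = 143.35 g/mol; Z = 4 formula units per cell.
a³ = Z·M/(N_A·ρ) = 4 × 143.35 / (6.022 × 10²³ × 5.55) = 1.716 × 10^-22 cm³, so a = 5.557 × 10^-8 cm = 5.56 Å.

5.56 Å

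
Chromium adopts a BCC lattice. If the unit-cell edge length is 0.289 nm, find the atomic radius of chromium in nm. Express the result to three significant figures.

0.125 nm

In a BCC lattice, atoms touch along the body diagonal, so √3·a = 4r.
r = √3·a/4 = 1.7321 × 0.289 / 4 = 0.125 nm.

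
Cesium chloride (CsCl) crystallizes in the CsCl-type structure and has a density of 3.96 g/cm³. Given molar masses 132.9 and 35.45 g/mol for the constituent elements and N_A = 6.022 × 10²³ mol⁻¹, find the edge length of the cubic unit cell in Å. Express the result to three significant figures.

4.13 Å

M(CsCl) = 168.35 g/mol; Z = 1 formula unit per cell.
a³ = Z·M/(N_A·ρ) = 1 × 168.35 / (6.022 × 10²³ × 3.96) = 7.060 × 10^-23 cm³, so a = 4.133 × 10^-8 cm = 4.13 Å.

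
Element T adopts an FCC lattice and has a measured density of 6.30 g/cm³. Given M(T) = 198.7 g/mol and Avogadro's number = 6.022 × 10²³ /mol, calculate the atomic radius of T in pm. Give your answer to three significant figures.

For an FCC cell (Z = 4), a³ = Z·M/(N_A·ρ) = 4 × 198.7 / (6.022 × 10²³ × 6.300) = 2.095 × 10^-22 cm³, so a = 5.939 × 10^-8 cm = 593.9 pm.
Atoms touch along the face diagonal, so √2·a = 4r, so r = 0.3536 × a = 210 pm.

210 pm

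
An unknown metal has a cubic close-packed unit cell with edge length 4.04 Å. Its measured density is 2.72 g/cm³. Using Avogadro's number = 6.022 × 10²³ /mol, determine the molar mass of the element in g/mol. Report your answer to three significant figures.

An FCC cell has Z = 4 atoms; a = 4.040 × 10^-8 cm.
M = ρ·N_A·a³/Z = 2.72 × 6.022 × 10²³ × 6.594 × 10^-23 / 4 = 27.0 g/mol.

27.0 g/mol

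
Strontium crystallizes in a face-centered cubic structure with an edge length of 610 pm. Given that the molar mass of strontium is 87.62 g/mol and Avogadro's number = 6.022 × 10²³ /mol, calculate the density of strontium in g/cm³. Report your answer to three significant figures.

An FCC unit cell contains Z = 4 atoms.
Cell volume: a³ = (610 pm)³ = (6.100 × 10^-8 cm)³ = 2.270 × 10^-22 cm³.
ρ = Z·M/(N_A·a³) = 4 × 87.62 / (6.022 × 10²³ × 2.270 × 10^-22) = 2.564 g/cm³.

2.56 g/cm³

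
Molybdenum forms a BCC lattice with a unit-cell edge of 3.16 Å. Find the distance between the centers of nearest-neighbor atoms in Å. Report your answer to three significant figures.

In a BCC structure, atoms touch along the body diagonal, so √3·a = 4r; the nearest-neighbor distance equals 2r = 0.8660·a.
d = 0.8660 × 3.16 = 2.74 Å.

2.74 Å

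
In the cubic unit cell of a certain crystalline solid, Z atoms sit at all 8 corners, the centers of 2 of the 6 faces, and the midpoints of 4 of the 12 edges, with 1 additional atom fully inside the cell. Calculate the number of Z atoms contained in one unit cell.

4

Corner atoms are shared by 8 cells (1/8 each), face atoms by 2 (1/2 each), edge atoms by 4 (1/4 each), interior atoms are unshared.
Net atoms = 8 × 1/8 + 2 × 1/2 + 4 × 1/4 + 1 = 1 + 1 + 1 + 1 = 4.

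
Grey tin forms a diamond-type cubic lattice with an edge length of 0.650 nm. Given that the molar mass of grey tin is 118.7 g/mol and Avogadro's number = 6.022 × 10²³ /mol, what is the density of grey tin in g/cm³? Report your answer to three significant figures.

A diamond cubic unit cell contains Z = 8 atoms.
Cell volume: a³ = (0.650 nm)³ = (6.500 × 10^-8 cm)³ = 2.746 × 10^-22 cm³.
ρ = Z·M/(N_A·a³) = 8 × 118.7 / (6.022 × 10²³ × 2.746 × 10^-22) = 5.742 g/cm³.

5.74 g/cm³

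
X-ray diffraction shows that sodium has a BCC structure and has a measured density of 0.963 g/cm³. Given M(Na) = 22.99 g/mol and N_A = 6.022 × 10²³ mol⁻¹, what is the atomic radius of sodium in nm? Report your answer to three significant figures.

For a BCC cell (Z = 2), a³ = Z·M/(N_A·ρ) = 2 × 22.99 / (6.022 × 10²³ × 0.9630) = 7.929 × 10^-23 cm³, so a = 4.296 × 10^-8 cm = 0.4296 nm.
Atoms touch along the body diagonal, so √3·a = 4r, so r = 0.4330 × a = 0.186 nm.

0.186 nm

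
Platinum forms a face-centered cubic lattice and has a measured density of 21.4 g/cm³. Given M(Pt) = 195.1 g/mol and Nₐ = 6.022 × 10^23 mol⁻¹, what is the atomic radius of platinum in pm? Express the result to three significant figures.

139 pm

For an FCC cell (Z = 4), a³ = Z·M/(N_A·ρ) = 4 × 195.1 / (6.022 × 10²³ × 21.40) = 6.056 × 10^-23 cm³, so a = 3.927 × 10^-8 cm = 392.7 pm.
Atoms touch along the face diagonal, so √2·a = 4r, so r = 0.3536 × a = 139 pm.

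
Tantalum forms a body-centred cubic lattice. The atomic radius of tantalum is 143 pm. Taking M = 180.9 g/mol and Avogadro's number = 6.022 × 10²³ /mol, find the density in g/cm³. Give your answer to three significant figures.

16.7 g/cm³

In a BCC lattice, atoms touch along the body diagonal, so √3·a = 4r, giving a = 330.2 pm = 3.302 × 10^-8 cm.
With Z = 2, ρ = Z·M/(N_A·a³) = 2 × 180.9 / (6.022 × 10²³ × 3.602 × 10^-23) = 16.68 g/cm³.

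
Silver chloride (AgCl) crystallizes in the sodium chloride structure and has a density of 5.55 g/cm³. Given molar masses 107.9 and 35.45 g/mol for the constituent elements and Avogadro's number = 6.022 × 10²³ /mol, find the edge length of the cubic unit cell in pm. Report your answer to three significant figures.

M(AgCl) = 143.35 g/mol; Z = 4 formula units per cell.
a³ = Z·M/(N_A·ρ) = 4 × 143.35 / (6.022 × 10²³ × 5.55) = 1.716 × 10^-22 cm³, so a = 5.557 × 10^-8 cm = 556 pm.

556 pm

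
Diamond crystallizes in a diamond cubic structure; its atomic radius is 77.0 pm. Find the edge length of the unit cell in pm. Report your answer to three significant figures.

356 pm

In a diamond cubic lattice, nearest neighbors lie along the body diagonal with √3·a = 8r.
a = 8r/√3 = 8 × 77.0 / 1.7321 = 356 pm.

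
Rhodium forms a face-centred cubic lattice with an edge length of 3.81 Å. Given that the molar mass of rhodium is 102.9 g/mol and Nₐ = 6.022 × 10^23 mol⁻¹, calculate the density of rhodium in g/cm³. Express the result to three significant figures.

12.4 g/cm³

An FCC unit cell contains Z = 4 atoms.
Cell volume: a³ = (3.81 Å)³ = (3.810 × 10^-8 cm)³ = 5.531 × 10^-23 cm³.
ρ = Z·M/(N_A·a³) = 4 × 102.9 / (6.022 × 10²³ × 5.531 × 10^-23) = 12.36 g/cm³.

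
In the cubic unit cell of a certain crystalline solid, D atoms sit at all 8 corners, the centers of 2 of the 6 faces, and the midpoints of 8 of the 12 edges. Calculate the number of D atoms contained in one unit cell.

Corner atoms are shared by 8 cells (1/8 each), face atoms by 2 (1/2 each), edge atoms by 4 (1/4 each).
Net atoms = 8 × 1/8 + 2 × 1/2 + 8 × 1/4 = 1 + 1 + 2 = 4.

4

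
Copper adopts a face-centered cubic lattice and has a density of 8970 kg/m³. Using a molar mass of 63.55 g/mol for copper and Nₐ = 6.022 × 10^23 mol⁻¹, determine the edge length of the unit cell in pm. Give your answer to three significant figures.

With Z = 4 atoms per FCC cell, a³ = Z·M/(N_A·ρ) = 4 × 63.55 / (6.022 × 10²³ × 8.970 g/cm³) = 4.706 × 10^-23 cm³.
a = (4.706 × 10^-23)^(1/3) = 3.610 × 10^-8 cm = 361 pm.

361 pm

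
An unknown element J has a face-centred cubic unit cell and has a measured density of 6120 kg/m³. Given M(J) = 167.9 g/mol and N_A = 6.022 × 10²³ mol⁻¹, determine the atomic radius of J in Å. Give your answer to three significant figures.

For an FCC cell (Z = 4), a³ = Z·M/(N_A·ρ) = 4 × 167.9 / (6.022 × 10²³ × 6.120) = 1.822 × 10^-22 cm³, so a = 5.669 × 10^-8 cm = 5.669 Å.
Atoms touch along the face diagonal, so √2·a = 4r, so r = 0.3536 × a = 2.00 Å.

2.00 Å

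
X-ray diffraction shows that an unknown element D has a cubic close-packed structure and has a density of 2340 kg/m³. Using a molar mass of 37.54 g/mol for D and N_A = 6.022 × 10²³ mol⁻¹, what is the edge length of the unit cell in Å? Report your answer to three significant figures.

4.74 Å

With Z = 4 atoms per FCC cell, a³ = Z·M/(N_A·ρ) = 4 × 37.54 / (6.022 × 10²³ × 2.340 g/cm³) = 1.066 × 10^-22 cm³.
a = (1.066 × 10^-22)^(1/3) = 4.741 × 10^-8 cm = 4.74 Å.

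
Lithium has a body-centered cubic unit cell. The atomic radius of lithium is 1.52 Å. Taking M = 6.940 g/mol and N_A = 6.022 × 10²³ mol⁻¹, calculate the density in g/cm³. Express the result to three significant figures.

0.533 g/cm³

In a BCC lattice, atoms touch along the body diagonal, so √3·a = 4r, giving a = 3.510 Å = 3.510 × 10^-8 cm.
With Z = 2, ρ = Z·M/(N_A·a³) = 2 × 6.940 / (6.022 × 10²³ × 4.325 × 10^-23) = 0.5329 g/cm³.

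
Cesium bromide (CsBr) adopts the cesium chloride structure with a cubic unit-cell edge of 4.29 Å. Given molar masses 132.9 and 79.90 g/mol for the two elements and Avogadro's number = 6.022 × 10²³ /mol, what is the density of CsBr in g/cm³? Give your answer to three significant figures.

The cesium chloride structure contains Z = 1 formula unit per cell; M(CsBr) = 132.9 + 79.90 = 212.8 g/mol.
a³ = (4.290 × 10^-8 cm)³ = 7.895 × 10^-23 cm³.
ρ = 1 × 212.8 / (6.022 × 10²³ × 7.895 × 10^-23) = 4.476 g/cm³.

4.48 g/cm³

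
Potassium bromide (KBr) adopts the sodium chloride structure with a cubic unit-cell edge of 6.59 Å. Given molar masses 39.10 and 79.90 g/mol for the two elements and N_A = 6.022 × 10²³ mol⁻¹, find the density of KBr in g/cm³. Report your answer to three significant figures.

2.76 g/cm³

The sodium chloride structure contains Z = 4 formula units per cell; M(KBr) = 39.10 + 79.90 = 119.0 g/mol.
a³ = (6.590 × 10^-8 cm)³ = 2.862 × 10^-22 cm³.
ρ = 4 × 119.0 / (6.022 × 10²³ × 2.862 × 10^-22) = 2.762 g/cm³.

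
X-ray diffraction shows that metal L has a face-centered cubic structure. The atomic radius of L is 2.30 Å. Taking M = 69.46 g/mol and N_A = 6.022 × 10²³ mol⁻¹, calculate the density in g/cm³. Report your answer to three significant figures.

1.68 g/cm³

In an FCC lattice, atoms touch along the face diagonal, so √2·a = 4r, giving a = 6.505 Å = 6.505 × 10^-8 cm.
With Z = 4, ρ = Z·M/(N_A·a³) = 4 × 69.46 / (6.022 × 10²³ × 2.753 × 10^-22) = 1.676 g/cm³.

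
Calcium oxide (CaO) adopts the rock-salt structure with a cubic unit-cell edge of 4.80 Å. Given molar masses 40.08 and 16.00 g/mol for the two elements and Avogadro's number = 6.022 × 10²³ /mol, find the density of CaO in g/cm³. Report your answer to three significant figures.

The rock-salt structure contains Z = 4 formula units per cell; M(CaO) = 40.08 + 16.00 = 56.08 g/mol.
a³ = (4.800 × 10^-8 cm)³ = 1.106 × 10^-22 cm³.
ρ = 4 × 56.08 / (6.022 × 10²³ × 1.106 × 10^-22) = 3.368 g/cm³.

3.37 g/cm³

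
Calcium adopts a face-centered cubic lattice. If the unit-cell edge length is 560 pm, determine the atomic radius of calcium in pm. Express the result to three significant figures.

198 pm

In an FCC lattice, atoms touch along the face diagonal, so √2·a = 4r.
r = √2·a/4 = 1.4142 × 560 / 4 = 198 pm.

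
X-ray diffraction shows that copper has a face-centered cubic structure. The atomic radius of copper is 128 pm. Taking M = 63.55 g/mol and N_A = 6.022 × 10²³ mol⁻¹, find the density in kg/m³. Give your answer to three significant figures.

8900 kg/m³

In an FCC lattice, atoms touch along the face diagonal, so √2·a = 4r, giving a = 362.0 pm = 3.620 × 10^-8 cm.
With Z = 4, ρ = Z·M/(N_A·a³) = 4 × 63.55 / (6.022 × 10²³ × 4.745 × 10^-23) = 8.895 g/cm³ = 8900 kg/m³.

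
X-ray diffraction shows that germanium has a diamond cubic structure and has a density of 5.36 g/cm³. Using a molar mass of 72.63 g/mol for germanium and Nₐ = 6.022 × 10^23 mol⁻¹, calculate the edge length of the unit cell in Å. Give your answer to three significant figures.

With Z = 8 atoms per diamond cubic cell, a³ = Z·M/(N_A·ρ) = 8 × 72.63 / (6.022 × 10²³ × 5.360 g/cm³) = 1.800 × 10^-22 cm³.
a = (1.800 × 10^-22)^(1/3) = 5.646 × 10^-8 cm = 5.65 Å.

5.65 Å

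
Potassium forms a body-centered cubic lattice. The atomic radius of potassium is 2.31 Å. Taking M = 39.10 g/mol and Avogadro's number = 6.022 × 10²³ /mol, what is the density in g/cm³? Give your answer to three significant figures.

0.855 g/cm³

In a BCC lattice, atoms touch along the body diagonal, so √3·a = 4r, giving a = 5.335 Å = 5.335 × 10^-8 cm.
With Z = 2, ρ = Z·M/(N_A·a³) = 2 × 39.10 / (6.022 × 10²³ × 1.518 × 10^-22) = 0.8553 g/cm³.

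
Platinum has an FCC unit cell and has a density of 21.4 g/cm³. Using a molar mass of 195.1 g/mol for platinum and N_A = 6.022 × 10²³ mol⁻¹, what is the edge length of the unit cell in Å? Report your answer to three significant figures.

With Z = 4 atoms per FCC cell, a³ = Z·M/(N_A·ρ) = 4 × 195.1 / (6.022 × 10²³ × 21.40 g/cm³) = 6.056 × 10^-23 cm³.
a = (6.056 × 10^-23)^(1/3) = 3.927 × 10^-8 cm = 3.93 Å.

3.93 Å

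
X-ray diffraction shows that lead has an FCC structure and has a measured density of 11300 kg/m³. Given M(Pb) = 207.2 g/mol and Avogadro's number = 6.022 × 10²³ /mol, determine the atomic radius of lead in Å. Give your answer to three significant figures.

For an FCC cell (Z = 4), a³ = Z·M/(N_A·ρ) = 4 × 207.2 / (6.022 × 10²³ × 11.30) = 1.218 × 10^-22 cm³, so a = 4.957 × 10^-8 cm = 4.957 Å.
Atoms touch along the face diagonal, so √2·a = 4r, so r = 0.3536 × a = 1.75 Å.

1.75 Å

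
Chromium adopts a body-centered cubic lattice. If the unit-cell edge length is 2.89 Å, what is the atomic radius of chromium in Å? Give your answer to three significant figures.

In a BCC lattice, atoms touch along the body diagonal, so √3·a = 4r.
r = √3·a/4 = 1.7321 × 2.89 / 4 = 1.25 Å.

1.25 Å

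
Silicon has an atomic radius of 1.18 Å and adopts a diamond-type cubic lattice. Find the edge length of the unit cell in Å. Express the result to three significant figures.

In a diamond cubic lattice, nearest neighbors lie along the body diagonal with √3·a = 8r.
a = 8r/√3 = 8 × 1.18 / 1.7321 = 5.45 Å.

5.45 Å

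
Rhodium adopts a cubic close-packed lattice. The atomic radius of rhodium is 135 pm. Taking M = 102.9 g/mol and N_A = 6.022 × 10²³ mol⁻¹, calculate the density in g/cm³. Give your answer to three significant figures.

12.3 g/cm³

In an FCC lattice, atoms touch along the face diagonal, so √2·a = 4r, giving a = 381.8 pm = 3.818 × 10^-8 cm.
With Z = 4, ρ = Z·M/(N_A·a³) = 4 × 102.9 / (6.022 × 10²³ × 5.567 × 10^-23) = 12.28 g/cm³.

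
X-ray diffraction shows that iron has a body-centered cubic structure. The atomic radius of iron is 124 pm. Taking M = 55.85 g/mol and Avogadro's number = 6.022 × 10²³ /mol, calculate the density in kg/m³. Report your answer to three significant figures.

In a BCC lattice, atoms touch along the body diagonal, so √3·a = 4r, giving a = 286.4 pm = 2.864 × 10^-8 cm.
With Z = 2, ρ = Z·M/(N_A·a³) = 2 × 55.85 / (6.022 × 10²³ × 2.348 × 10^-23) = 7.899 g/cm³ = 7900 kg/m³.

7900 kg/m³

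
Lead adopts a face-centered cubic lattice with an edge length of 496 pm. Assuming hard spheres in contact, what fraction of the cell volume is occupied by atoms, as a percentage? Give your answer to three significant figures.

In an FCC lattice atoms touch along the face diagonal, so √2·a = 4r, so r = 0.3536a = 175.4 pm.
Packing fraction = Z·(4/3)πr³ / a³ = 4 × (4/3)π × (175.4)³ / (496)³ = 0.7405 = 74.0%.

74.0%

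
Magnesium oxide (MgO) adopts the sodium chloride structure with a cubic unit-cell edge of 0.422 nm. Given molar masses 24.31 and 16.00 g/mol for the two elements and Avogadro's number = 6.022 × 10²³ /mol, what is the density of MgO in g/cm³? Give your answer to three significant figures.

The sodium chloride structure contains Z = 4 formula units per cell; M(MgO) = 24.31 + 16.00 = 40.31 g/mol.
a³ = (4.220 × 10^-8 cm)³ = 7.515 × 10^-23 cm³.
ρ = 4 × 40.31 / (6.022 × 10²³ × 7.515 × 10^-23) = 3.563 g/cm³.

3.56 g/cm³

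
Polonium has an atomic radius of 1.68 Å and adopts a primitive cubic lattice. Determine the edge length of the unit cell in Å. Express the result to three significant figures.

3.36 Å

In a simple cubic lattice, atoms touch along the cell edge, so a = 2r.
a = 2r = 2 × 1.68 = 3.36 Å.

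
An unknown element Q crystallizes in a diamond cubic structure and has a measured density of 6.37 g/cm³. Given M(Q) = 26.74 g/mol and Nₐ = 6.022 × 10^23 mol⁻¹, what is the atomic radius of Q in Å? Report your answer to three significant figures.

For a diamond cubic cell (Z = 8), a³ = Z·M/(N_A·ρ) = 8 × 26.74 / (6.022 × 10²³ × 6.370) = 5.577 × 10^-23 cm³, so a = 3.821 × 10^-8 cm = 3.821 Å.
Nearest neighbors lie along the body diagonal with √3·a = 8r, so r = 0.2165 × a = 0.827 Å.

0.827 Å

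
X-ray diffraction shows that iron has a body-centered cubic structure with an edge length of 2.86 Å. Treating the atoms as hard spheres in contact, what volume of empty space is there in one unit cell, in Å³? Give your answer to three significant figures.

7.48 Å³

In a BCC lattice atoms touch along the body diagonal, so √3·a = 4r, so r = 0.4330a = 1.238 Å.
V_cell = a³ = 23.39 Å³; V_atoms = 2 × (4/3)πr³ = 15.91 Å³.
Empty space = 23.39 − 15.91 = 7.48 Å³.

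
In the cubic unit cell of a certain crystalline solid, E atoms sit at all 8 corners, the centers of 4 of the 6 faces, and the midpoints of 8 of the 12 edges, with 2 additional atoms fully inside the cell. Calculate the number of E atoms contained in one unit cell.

Corner atoms are shared by 8 cells (1/8 each), face atoms by 2 (1/2 each), edge atoms by 4 (1/4 each), interior atoms are unshared.
Net atoms = 8 × 1/8 + 4 × 1/2 + 8 × 1/4 + 2 = 1 + 2 + 2 + 2 = 7.

7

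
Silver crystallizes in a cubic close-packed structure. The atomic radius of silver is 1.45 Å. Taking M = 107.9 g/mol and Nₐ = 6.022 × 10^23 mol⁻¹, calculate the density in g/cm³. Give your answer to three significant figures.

In an FCC lattice, atoms touch along the face diagonal, so √2·a = 4r, giving a = 4.101 Å = 4.101 × 10^-8 cm.
With Z = 4, ρ = Z·M/(N_A·a³) = 4 × 107.9 / (6.022 × 10²³ × 6.898 × 10^-23) = 10.39 g/cm³.

10.4 g/cm³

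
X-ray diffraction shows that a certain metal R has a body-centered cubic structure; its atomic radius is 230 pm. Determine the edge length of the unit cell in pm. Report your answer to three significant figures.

In a BCC lattice, atoms touch along the body diagonal, so √3·a = 4r.
a = 4r/√3 = 4 × 230 / 1.7321 = 531 pm.

531 pm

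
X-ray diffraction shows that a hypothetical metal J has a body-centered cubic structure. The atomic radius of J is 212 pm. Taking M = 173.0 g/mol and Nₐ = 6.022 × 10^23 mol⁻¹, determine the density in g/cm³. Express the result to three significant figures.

4.90 g/cm³

In a BCC lattice, atoms touch along the body diagonal, so √3·a = 4r, giving a = 489.6 pm = 4.896 × 10^-8 cm.
With Z = 2, ρ = Z·M/(N_A·a³) = 2 × 173.0 / (6.022 × 10²³ × 1.174 × 10^-22) = 4.896 g/cm³.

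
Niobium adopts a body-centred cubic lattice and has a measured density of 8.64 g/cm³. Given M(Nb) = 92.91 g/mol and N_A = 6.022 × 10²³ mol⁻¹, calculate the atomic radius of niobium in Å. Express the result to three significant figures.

1.43 Å

For a BCC cell (Z = 2), a³ = Z·M/(N_A·ρ) = 2 × 92.91 / (6.022 × 10²³ × 8.640) = 3.571 × 10^-23 cm³, so a = 3.293 × 10^-8 cm = 3.293 Å.
Atoms touch along the body diagonal, so √3·a = 4r, so r = 0.4330 × a = 1.43 Å.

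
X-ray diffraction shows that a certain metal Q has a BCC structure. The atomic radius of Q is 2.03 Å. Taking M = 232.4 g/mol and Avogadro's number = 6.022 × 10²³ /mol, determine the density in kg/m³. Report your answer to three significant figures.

In a BCC lattice, atoms touch along the body diagonal, so √3·a = 4r, giving a = 4.688 Å = 4.688 × 10^-8 cm.
With Z = 2, ρ = Z·M/(N_A·a³) = 2 × 232.4 / (6.022 × 10²³ × 1.030 × 10^-22) = 7.491 g/cm³ = 7490 kg/m³.

7490 kg/m³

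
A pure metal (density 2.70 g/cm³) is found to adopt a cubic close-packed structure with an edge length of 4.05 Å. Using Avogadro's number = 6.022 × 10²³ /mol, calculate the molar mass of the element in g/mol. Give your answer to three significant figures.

An FCC cell has Z = 4 atoms; a = 4.050 × 10^-8 cm.
M = ρ·N_A·a³/Z = 2.70 × 6.022 × 10²³ × 6.643 × 10^-23 / 4 = 27.0 g/mol.

27.0 g/mol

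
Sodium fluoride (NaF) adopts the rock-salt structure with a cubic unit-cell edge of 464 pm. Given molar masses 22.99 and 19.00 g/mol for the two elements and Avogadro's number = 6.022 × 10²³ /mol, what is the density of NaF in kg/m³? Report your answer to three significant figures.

2790 kg/m³

The rock-salt structure contains Z = 4 formula units per cell; M(NaF) = 22.99 + 19.00 = 41.99 g/mol.
a³ = (4.640 × 10^-8 cm)³ = 9.990 × 10^-23 cm³.
ρ = 4 × 41.99 / (6.022 × 10²³ × 9.990 × 10^-23) = 2.792 g/cm³ = 2790 kg/m³.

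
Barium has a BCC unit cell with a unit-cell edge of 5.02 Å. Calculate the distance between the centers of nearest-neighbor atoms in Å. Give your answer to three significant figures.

4.35 Å

In a BCC structure, atoms touch along the body diagonal, so √3·a = 4r; the nearest-neighbor distance equals 2r = 0.8660·a.
d = 0.8660 × 5.02 = 4.35 Å.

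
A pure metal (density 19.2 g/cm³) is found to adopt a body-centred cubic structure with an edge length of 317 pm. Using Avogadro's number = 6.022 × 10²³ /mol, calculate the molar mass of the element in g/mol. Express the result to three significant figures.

184 g/mol

A BCC cell has Z = 2 atoms; a = 3.170 × 10^-8 cm.
M = ρ·N_A·a³/Z = 19.2 × 6.022 × 10²³ × 3.186 × 10^-23 / 2 = 184 g/mol.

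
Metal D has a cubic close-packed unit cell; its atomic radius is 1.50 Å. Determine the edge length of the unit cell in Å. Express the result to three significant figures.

In an FCC lattice, atoms touch along the face diagonal, so √2·a = 4r.
a = 4r/√2 = 4 × 1.50 / 1.4142 = 4.24 Å.

4.24 Å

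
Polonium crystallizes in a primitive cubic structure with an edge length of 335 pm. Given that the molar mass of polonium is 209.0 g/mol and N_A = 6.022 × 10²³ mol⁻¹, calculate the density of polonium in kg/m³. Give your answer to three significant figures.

9230 kg/m³

A simple cubic unit cell contains Z = 1 atom.
Cell volume: a³ = (335 pm)³ = (3.350 × 10^-8 cm)³ = 3.760 × 10^-23 cm³.
ρ = Z·M/(N_A·a³) = 1 × 209.0 / (6.022 × 10²³ × 3.760 × 10^-23) = 9.231 g/cm³ = 9230 kg/m³.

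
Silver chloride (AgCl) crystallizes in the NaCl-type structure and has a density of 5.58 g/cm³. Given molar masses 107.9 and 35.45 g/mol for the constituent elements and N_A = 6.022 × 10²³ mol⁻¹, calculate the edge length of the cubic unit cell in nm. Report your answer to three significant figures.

0.555 nm

M(AgCl) = 143.35 g/mol; Z = 4 formula units per cell.
a³ = Z·M/(N_A·ρ) = 4 × 143.35 / (6.022 × 10²³ × 5.58) = 1.706 × 10^-22 cm³, so a = 5.547 × 10^-8 cm = 0.555 nm.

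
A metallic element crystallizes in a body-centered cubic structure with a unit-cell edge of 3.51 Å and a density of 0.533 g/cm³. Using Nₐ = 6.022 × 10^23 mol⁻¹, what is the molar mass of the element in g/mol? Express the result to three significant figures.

6.94 g/mol

A BCC cell has Z = 2 atoms; a = 3.510 × 10^-8 cm.
M = ρ·N_A·a³/Z = 0.533 × 6.022 × 10²³ × 4.324 × 10^-23 / 2 = 6.94 g/mol.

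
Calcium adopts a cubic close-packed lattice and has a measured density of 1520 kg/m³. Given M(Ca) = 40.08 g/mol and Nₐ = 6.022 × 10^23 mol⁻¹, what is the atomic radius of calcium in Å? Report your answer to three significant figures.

For an FCC cell (Z = 4), a³ = Z·M/(N_A·ρ) = 4 × 40.08 / (6.022 × 10²³ × 1.520) = 1.751 × 10^-22 cm³, so a = 5.595 × 10^-8 cm = 5.595 Å.
Atoms touch along the face diagonal, so √2·a = 4r, so r = 0.3536 × a = 1.98 Å.

1.98 Å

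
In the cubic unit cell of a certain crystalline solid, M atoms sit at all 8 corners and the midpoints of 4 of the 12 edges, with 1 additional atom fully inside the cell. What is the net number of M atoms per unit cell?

Corner atoms are shared by 8 cells (1/8 each), edge atoms by 4 (1/4 each), interior atoms are unshared.
Net atoms = 8 × 1/8 + 4 × 1/4 + 1 = 1 + 1 + 1 = 3.

3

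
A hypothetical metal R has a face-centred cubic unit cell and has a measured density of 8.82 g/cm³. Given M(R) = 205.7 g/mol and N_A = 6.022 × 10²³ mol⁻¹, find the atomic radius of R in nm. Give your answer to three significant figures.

0.190 nm

For an FCC cell (Z = 4), a³ = Z·M/(N_A·ρ) = 4 × 205.7 / (6.022 × 10²³ × 8.820) = 1.549 × 10^-22 cm³, so a = 5.371 × 10^-8 cm = 0.5371 nm.
Atoms touch along the face diagonal, so √2·a = 4r, so r = 0.3536 × a = 0.190 nm.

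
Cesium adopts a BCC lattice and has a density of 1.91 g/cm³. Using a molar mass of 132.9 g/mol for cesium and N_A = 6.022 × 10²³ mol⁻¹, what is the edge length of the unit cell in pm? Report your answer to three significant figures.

614 pm

With Z = 2 atoms per BCC cell, a³ = Z·M/(N_A·ρ) = 2 × 132.9 / (6.022 × 10²³ × 1.910 g/cm³) = 2.311 × 10^-22 cm³.
a = (2.311 × 10^-22)^(1/3) = 6.137 × 10^-8 cm = 614 pm.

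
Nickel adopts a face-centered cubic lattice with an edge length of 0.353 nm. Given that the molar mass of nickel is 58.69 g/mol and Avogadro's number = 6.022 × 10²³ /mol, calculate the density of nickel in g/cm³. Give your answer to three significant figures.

8.86 g/cm³

An FCC unit cell contains Z = 4 atoms.
Cell volume: a³ = (0.353 nm)³ = (3.530 × 10^-8 cm)³ = 4.399 × 10^-23 cm³.
ρ = Z·M/(N_A·a³) = 4 × 58.69 / (6.022 × 10²³ × 4.399 × 10^-23) = 8.863 g/cm³.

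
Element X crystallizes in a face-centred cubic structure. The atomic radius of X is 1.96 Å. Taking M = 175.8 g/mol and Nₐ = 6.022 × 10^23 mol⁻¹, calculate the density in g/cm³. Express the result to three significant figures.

In an FCC lattice, atoms touch along the face diagonal, so √2·a = 4r, giving a = 5.544 Å = 5.544 × 10^-8 cm.
With Z = 4, ρ = Z·M/(N_A·a³) = 4 × 175.8 / (6.022 × 10²³ × 1.704 × 10^-22) = 6.854 g/cm³.

6.85 g/cm³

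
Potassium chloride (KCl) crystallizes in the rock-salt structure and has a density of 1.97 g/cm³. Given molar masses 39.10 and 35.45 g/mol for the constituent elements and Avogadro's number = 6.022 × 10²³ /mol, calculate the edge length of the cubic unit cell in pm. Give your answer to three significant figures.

631 pm

M(KCl) = 74.55 g/mol; Z = 4 formula units per cell.
a³ = Z·M/(N_A·ρ) = 4 × 74.55 / (6.022 × 10²³ × 1.97) = 2.514 × 10^-22 cm³, so a = 6.311 × 10^-8 cm = 631 pm.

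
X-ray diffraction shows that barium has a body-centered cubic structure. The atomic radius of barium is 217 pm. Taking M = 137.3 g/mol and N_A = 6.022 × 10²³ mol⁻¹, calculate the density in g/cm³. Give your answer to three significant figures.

3.62 g/cm³

In a BCC lattice, atoms touch along the body diagonal, so √3·a = 4r, giving a = 501.1 pm = 5.011 × 10^-8 cm.
With Z = 2, ρ = Z·M/(N_A·a³) = 2 × 137.3 / (6.022 × 10²³ × 1.259 × 10^-22) = 3.623 g/cm³.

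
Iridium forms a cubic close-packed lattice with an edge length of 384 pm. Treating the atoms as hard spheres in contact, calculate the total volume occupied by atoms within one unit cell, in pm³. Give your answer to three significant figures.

4.19 × 10^7 pm³

In an FCC lattice atoms touch along the face diagonal, so √2·a = 4r, so r = 0.3536a = 135.8 pm.
V_atoms = Z × (4/3)πr³ = 4 × (4/3)π × (135.8)³ = 4.19 × 10^7 pm³.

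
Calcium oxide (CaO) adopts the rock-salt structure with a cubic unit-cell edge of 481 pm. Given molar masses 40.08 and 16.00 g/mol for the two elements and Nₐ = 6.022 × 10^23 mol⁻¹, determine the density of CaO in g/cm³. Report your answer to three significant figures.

The rock-salt structure contains Z = 4 formula units per cell; M(CaO) = 40.08 + 16.00 = 56.08 g/mol.
a³ = (4.810 × 10^-8 cm)³ = 1.113 × 10^-22 cm³.
ρ = 4 × 56.08 / (6.022 × 10²³ × 1.113 × 10^-22) = 3.347 g/cm³.

3.35 g/cm³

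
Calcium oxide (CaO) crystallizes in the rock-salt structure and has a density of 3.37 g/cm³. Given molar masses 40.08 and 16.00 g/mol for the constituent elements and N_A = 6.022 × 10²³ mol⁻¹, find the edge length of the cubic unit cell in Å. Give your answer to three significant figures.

4.80 Å

M(CaO) = 56.08 g/mol; Z = 4 formula units per cell.
a³ = Z·M/(N_A·ρ) = 4 × 56.08 / (6.022 × 10²³ × 3.37) = 1.105 × 10^-22 cm³, so a = 4.799 × 10^-8 cm = 4.80 Å.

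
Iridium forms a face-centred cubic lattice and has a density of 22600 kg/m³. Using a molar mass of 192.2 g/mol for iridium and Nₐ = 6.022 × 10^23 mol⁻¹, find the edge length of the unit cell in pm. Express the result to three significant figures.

With Z = 4 atoms per FCC cell, a³ = Z·M/(N_A·ρ) = 4 × 192.2 / (6.022 × 10²³ × 22.60 g/cm³) = 5.649 × 10^-23 cm³.
a = (5.649 × 10^-23)^(1/3) = 3.837 × 10^-8 cm = 384 pm.

384 pm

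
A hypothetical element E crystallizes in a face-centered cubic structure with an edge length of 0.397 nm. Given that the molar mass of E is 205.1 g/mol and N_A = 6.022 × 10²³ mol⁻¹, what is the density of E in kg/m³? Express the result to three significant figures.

21800 kg/m³

An FCC unit cell contains Z = 4 atoms.
Cell volume: a³ = (0.397 nm)³ = (3.970 × 10^-8 cm)³ = 6.257 × 10^-23 cm³.
ρ = Z·M/(N_A·a³) = 4 × 205.1 / (6.022 × 10²³ × 6.257 × 10^-23) = 21.77 g/cm³ = 21800 kg/m³.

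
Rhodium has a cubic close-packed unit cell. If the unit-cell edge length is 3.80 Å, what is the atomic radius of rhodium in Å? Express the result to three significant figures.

In an FCC lattice, atoms touch along the face diagonal, so √2·a = 4r.
r = √2·a/4 = 1.4142 × 3.80 / 4 = 1.34 Å.

1.34 Å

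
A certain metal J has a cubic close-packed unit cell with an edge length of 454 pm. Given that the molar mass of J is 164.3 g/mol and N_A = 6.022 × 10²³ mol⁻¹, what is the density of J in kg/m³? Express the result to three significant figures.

11700 kg/m³

An FCC unit cell contains Z = 4 atoms.
Cell volume: a³ = (454 pm)³ = (4.540 × 10^-8 cm)³ = 9.358 × 10^-23 cm³.
ρ = Z·M/(N_A·a³) = 4 × 164.3 / (6.022 × 10²³ × 9.358 × 10^-23) = 11.66 g/cm³ = 11700 kg/m³.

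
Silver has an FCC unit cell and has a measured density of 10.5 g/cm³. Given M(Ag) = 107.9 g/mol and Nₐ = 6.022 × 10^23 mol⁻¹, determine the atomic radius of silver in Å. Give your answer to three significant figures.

1.44 Å

For an FCC cell (Z = 4), a³ = Z·M/(N_A·ρ) = 4 × 107.9 / (6.022 × 10²³ × 10.50) = 6.826 × 10^-23 cm³, so a = 4.087 × 10^-8 cm = 4.087 Å.
Atoms touch along the face diagonal, so √2·a = 4r, so r = 0.3536 × a = 1.44 Å.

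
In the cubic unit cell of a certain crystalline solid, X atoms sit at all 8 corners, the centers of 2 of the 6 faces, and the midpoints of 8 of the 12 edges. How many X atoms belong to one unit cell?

4

Corner atoms are shared by 8 cells (1/8 each), face atoms by 2 (1/2 each), edge atoms by 4 (1/4 each).
Net atoms = 8 × 1/8 + 2 × 1/2 + 8 × 1/4 = 1 + 1 + 2 = 4.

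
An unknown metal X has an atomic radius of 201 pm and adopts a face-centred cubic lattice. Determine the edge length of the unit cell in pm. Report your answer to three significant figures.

In an FCC lattice, atoms touch along the face diagonal, so √2·a = 4r.
a = 4r/√2 = 4 × 201 / 1.4142 = 569 pm.

569 pm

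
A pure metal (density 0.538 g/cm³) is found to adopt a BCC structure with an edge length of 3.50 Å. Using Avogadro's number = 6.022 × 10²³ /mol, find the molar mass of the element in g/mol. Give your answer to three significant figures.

6.95 g/mol

A BCC cell has Z = 2 atoms; a = 3.500 × 10^-8 cm.
M = ρ·N_A·a³/Z = 0.538 × 6.022 × 10²³ × 4.288 × 10^-23 / 2 = 6.95 g/mol.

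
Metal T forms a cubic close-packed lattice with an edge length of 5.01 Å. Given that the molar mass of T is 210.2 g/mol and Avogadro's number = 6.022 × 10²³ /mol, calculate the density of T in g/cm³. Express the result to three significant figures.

An FCC unit cell contains Z = 4 atoms.
Cell volume: a³ = (5.01 Å)³ = (5.010 × 10^-8 cm)³ = 1.258 × 10^-22 cm³.
ρ = Z·M/(N_A·a³) = 4 × 210.2 / (6.022 × 10²³ × 1.258 × 10^-22) = 11.10 g/cm³.

11.1 g/cm³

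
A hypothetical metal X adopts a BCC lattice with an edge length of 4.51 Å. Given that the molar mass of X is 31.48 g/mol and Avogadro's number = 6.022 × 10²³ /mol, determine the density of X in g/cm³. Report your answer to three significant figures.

1.14 g/cm³

A BCC unit cell contains Z = 2 atoms.
Cell volume: a³ = (4.51 Å)³ = (4.510 × 10^-8 cm)³ = 9.173 × 10^-23 cm³.
ρ = Z·M/(N_A·a³) = 2 × 31.48 / (6.022 × 10²³ × 9.173 × 10^-23) = 1.140 g/cm³.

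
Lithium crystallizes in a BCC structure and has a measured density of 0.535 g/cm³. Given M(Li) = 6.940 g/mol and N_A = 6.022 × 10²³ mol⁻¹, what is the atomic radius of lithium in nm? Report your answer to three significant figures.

0.152 nm

For a BCC cell (Z = 2), a³ = Z·M/(N_A·ρ) = 2 × 6.940 / (6.022 × 10²³ × 0.5350) = 4.308 × 10^-23 cm³, so a = 3.506 × 10^-8 cm = 0.3506 nm.
Atoms touch along the body diagonal, so √3·a = 4r, so r = 0.4330 × a = 0.152 nm.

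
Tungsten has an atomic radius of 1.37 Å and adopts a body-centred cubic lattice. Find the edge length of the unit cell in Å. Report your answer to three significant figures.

In a BCC lattice, atoms touch along the body diagonal, so √3·a = 4r.
a = 4r/√3 = 4 × 1.37 / 1.7321 = 3.16 Å.

3.16 Å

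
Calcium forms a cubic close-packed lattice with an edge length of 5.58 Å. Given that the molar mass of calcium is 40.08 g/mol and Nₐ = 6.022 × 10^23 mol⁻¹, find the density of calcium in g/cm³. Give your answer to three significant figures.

1.53 g/cm³

An FCC unit cell contains Z = 4 atoms.
Cell volume: a³ = (5.58 Å)³ = (5.580 × 10^-8 cm)³ = 1.737 × 10^-22 cm³.
ρ = Z·M/(N_A·a³) = 4 × 40.08 / (6.022 × 10²³ × 1.737 × 10^-22) = 1.532 g/cm³.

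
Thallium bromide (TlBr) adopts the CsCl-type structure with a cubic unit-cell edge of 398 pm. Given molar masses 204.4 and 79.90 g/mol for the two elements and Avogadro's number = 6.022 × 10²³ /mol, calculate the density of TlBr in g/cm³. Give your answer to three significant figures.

The CsCl-type structure contains Z = 1 formula unit per cell; M(TlBr) = 204.4 + 79.90 = 284.3 g/mol.
a³ = (3.980 × 10^-8 cm)³ = 6.304 × 10^-23 cm³.
ρ = 1 × 284.3 / (6.022 × 10²³ × 6.304 × 10^-23) = 7.488 g/cm³.

7.49 g/cm³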